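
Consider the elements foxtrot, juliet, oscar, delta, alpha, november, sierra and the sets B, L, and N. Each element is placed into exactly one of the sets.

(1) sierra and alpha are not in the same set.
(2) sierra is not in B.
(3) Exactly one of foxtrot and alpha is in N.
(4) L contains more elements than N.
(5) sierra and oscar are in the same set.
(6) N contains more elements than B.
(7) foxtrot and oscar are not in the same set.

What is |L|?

4

From (2): sierra ∉ B.
(5): oscar matches sierra: oscar ∉ B.
Suppose foxtrot ∈ L: no assignment then satisfies all the clues, so foxtrot ∉ L.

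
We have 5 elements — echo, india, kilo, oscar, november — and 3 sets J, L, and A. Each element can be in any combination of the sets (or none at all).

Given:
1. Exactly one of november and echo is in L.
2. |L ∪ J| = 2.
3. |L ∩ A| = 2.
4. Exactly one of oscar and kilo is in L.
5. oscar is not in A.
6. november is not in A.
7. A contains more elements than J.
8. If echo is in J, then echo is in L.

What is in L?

L = {echo, kilo}

From (5): oscar ∉ A.
From (6): november ∉ A.
Suppose echo ∉ L: no assignment then satisfies all the clues, so echo ∈ L.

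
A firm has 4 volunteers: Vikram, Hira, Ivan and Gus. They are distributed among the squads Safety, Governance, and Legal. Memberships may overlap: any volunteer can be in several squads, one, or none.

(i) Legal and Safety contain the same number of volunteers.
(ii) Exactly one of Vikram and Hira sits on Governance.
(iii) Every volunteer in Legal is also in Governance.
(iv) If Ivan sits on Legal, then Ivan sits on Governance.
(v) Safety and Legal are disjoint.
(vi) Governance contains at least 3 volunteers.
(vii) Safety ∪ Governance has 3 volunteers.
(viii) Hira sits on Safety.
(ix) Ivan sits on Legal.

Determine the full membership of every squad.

Safety = {Hira}; Governance = {Gus, Hira, Ivan}; Legal = {Ivan}

From (viii): Hira ∈ Safety.
From (ix): Ivan ∈ Legal.
(iii) with Ivan ∈ Legal: Ivan ∈ Governance.
(v) (disjoint): Hira ∉ Legal.
(v) (disjoint): Ivan ∉ Safety.
Suppose Vikram ∈ Safety: no assignment then satisfies all the clues, so Vikram ∉ Safety.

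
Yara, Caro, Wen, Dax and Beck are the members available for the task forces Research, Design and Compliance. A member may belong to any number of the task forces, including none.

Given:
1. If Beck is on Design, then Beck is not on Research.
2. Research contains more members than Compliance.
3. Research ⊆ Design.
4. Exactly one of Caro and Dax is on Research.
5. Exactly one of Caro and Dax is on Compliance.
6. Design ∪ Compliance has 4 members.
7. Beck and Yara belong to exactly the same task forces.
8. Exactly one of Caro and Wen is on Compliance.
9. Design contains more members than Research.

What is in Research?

Research = {Caro, Wen}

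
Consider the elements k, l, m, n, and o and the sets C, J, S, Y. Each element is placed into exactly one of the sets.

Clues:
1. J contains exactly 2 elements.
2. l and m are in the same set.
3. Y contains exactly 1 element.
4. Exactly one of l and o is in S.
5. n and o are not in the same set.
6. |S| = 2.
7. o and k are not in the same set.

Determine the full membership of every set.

C = {}; J = {k, n}; S = {l, m}; Y = {o}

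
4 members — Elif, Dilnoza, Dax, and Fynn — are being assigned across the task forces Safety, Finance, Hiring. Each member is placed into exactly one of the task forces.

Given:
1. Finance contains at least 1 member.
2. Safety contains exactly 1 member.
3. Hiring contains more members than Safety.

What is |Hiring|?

2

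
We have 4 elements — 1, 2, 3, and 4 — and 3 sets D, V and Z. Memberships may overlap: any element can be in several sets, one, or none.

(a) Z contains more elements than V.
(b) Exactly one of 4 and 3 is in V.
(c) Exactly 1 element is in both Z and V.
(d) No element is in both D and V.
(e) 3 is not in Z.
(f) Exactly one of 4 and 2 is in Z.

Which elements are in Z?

Z = {1, 4}

From (e): 3 ∉ Z.
Suppose 1 ∉ Z: no assignment then satisfies all the clues, so 1 ∈ Z.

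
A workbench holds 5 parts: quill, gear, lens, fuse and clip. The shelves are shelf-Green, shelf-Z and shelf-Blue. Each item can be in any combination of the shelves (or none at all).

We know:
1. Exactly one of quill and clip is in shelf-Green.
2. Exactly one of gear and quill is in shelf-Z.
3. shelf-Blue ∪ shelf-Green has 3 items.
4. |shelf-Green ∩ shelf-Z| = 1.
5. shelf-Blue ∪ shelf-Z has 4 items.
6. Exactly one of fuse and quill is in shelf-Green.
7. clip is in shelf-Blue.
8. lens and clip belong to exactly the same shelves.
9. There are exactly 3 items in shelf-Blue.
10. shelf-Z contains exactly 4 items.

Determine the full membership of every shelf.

shelf-Green = {quill}; shelf-Z = {clip, fuse, lens, quill}; shelf-Blue = {clip, lens, quill}

From (7): clip ∈ shelf-Blue.
(8): lens matches clip: lens ∈ shelf-Blue.
Suppose quill ∉ shelf-Green: no assignment then satisfies all the clues, so quill ∈ shelf-Green.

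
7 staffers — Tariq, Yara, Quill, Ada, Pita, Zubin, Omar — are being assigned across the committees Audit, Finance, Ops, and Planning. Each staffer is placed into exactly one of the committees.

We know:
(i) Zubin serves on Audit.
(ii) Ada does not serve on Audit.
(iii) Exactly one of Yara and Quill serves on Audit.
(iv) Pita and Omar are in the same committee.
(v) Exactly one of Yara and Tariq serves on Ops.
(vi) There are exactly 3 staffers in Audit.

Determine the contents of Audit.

Audit = {Quill, Tariq, Zubin}

From (i): Zubin ∈ Audit.
From (ii): Ada ∉ Audit.
Suppose Tariq ∉ Audit: no assignment then satisfies all the clues, so Tariq ∈ Audit.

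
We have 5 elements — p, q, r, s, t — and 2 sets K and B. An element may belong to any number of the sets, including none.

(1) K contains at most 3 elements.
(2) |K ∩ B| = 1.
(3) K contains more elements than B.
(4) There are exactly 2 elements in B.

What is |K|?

3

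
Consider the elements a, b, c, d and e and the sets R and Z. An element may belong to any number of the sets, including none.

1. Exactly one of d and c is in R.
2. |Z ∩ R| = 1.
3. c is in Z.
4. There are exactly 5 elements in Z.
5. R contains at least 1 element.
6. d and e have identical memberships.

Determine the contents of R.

R = {c}

From (3): c ∈ Z.
(4): only 5 candidates remain for Z, so all are in.
Suppose a ∈ R: no assignment then satisfies all the clues, so a ∉ R.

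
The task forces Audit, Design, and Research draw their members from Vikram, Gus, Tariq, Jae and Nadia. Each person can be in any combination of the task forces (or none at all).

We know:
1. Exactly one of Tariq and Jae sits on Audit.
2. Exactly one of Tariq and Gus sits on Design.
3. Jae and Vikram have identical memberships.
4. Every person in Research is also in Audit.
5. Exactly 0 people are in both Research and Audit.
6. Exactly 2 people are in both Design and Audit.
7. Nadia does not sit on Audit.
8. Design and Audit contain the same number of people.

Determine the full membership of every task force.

Audit = {Gus, Jae, Vikram}; Design = {Jae, Tariq, Vikram}; Research = {}

From (7): Nadia ∉ Audit.
(4) contrapositive: Nadia ∉ Research.
Suppose Vikram ∉ Audit: no assignment then satisfies all the clues, so Vikram ∈ Audit.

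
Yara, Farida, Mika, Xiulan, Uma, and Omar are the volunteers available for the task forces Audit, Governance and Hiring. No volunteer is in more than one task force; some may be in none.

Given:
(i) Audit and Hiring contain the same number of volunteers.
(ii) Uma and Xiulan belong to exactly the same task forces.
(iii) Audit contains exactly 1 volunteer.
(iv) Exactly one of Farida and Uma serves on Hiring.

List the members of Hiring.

Hiring = {Farida}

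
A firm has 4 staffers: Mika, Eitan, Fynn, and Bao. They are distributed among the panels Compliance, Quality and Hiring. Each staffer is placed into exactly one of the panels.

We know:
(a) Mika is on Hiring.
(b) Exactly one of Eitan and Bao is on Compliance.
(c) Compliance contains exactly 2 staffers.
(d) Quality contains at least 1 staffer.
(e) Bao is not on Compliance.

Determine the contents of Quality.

From (a): Mika ∈ Hiring.
From (e): Bao ∉ Compliance.
(b) (exactly one): Eitan ∈ Compliance.
(c): only 2 candidates remain for Compliance, so all are in.
(d): only 1 candidates remain for Quality, so all are in.

Quality = {Bao}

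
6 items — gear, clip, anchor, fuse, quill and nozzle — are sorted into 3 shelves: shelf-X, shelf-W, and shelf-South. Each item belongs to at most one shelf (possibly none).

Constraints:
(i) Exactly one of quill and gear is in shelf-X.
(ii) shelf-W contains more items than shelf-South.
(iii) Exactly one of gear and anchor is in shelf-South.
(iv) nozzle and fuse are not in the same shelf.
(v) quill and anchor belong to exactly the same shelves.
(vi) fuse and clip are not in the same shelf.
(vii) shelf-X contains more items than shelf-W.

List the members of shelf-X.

shelf-X = {anchor, fuse, quill}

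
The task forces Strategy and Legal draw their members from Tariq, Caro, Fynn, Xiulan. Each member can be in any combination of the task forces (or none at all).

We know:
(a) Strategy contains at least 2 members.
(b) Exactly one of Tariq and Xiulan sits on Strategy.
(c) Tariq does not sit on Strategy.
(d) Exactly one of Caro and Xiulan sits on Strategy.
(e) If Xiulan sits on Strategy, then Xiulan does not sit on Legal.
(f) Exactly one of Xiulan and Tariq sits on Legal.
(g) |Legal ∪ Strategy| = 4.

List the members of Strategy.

From (c): Tariq ∉ Strategy.
(b) (exactly one): Xiulan ∈ Strategy.
(d) (exactly one): Caro ∉ Strategy.
(e): Xiulan ∉ Legal.
(f) (exactly one): Tariq ∈ Legal.
(a): only 2 candidates remain for Strategy, so all are in.

Strategy = {Fynn, Xiulan}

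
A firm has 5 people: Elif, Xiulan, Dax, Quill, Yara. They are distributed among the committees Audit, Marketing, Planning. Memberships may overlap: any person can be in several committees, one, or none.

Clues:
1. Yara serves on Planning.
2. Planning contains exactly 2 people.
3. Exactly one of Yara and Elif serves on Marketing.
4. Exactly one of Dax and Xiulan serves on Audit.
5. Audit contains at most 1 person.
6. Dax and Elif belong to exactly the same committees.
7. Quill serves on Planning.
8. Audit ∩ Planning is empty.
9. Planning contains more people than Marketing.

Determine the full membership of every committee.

Audit = {Xiulan}; Marketing = {Yara}; Planning = {Quill, Yara}

From (1): Yara ∈ Planning.
From (7): Quill ∈ Planning.
(2): Planning already has 2, so the rest are out.
(8) (disjoint): Quill ∉ Audit.
(8) (disjoint): Yara ∉ Audit.
Suppose Elif ∈ Audit: no assignment then satisfies all the clues, so Elif ∉ Audit.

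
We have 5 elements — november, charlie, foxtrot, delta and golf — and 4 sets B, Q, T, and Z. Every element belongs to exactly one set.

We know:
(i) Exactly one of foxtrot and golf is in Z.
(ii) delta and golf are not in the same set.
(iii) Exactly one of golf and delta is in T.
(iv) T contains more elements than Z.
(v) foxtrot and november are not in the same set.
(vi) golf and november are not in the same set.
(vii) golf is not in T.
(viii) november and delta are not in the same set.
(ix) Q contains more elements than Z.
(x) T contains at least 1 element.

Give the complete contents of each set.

From (vii): golf ∉ T.
(iii) (exactly one): delta ∈ T.
(viii): november ∉ T.
Suppose november ∈ B: no assignment then satisfies all the clues, so november ∉ B.

B = {}; Q = {charlie, november}; T = {delta, foxtrot}; Z = {golf}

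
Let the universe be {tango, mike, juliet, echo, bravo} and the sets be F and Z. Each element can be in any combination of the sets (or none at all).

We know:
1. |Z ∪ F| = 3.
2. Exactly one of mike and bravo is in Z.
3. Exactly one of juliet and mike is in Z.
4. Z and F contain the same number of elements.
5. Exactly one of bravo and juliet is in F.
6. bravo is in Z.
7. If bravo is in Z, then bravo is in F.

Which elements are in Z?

From (6): bravo ∈ Z.
(2) (exactly one): mike ∉ Z.
(3) (exactly one): juliet ∈ Z.
(7): bravo ∈ F.
(5) (exactly one): juliet ∉ F.
Suppose tango ∈ Z: no assignment then satisfies all the clues, so tango ∉ Z.

Z = {bravo, juliet}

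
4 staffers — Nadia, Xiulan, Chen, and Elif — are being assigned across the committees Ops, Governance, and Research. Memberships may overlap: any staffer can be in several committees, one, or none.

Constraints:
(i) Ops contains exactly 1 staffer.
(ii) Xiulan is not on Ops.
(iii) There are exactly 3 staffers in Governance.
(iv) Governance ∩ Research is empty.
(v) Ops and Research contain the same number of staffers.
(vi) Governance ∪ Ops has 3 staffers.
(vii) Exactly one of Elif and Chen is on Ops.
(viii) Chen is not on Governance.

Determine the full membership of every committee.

Ops = {Elif}; Governance = {Elif, Nadia, Xiulan}; Research = {Chen}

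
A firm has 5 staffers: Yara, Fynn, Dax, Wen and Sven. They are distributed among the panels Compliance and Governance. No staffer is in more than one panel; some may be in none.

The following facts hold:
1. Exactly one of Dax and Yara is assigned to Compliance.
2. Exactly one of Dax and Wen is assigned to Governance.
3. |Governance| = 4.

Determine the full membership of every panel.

Compliance = {Dax}; Governance = {Fynn, Sven, Wen, Yara}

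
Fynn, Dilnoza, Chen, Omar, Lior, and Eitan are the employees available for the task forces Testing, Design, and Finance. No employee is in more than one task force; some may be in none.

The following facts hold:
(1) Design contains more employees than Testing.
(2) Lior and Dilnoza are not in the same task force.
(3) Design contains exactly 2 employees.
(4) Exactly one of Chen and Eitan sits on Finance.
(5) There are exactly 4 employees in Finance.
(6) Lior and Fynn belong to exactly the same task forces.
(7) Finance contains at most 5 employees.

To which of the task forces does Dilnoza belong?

Dilnoza: Design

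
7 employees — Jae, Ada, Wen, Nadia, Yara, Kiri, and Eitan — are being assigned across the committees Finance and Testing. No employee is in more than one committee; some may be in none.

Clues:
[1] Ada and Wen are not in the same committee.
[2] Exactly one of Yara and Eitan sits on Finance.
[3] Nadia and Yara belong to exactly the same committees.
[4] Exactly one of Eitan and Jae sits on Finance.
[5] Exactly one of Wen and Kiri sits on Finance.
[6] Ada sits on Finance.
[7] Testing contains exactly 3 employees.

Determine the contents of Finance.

Finance = {Ada, Eitan, Kiri}

From (6): Ada ∈ Finance.
(1): Wen ∉ Finance.
(5) (exactly one): Kiri ∈ Finance.
Suppose Jae ∈ Finance: no assignment then satisfies all the clues, so Jae ∉ Finance.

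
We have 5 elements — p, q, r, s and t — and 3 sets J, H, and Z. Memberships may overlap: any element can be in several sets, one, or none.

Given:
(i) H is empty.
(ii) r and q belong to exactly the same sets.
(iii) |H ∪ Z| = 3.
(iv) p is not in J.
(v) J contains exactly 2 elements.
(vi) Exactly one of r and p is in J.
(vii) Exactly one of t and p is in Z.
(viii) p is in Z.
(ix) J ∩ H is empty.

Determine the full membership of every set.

J = {q, r}; H = {}; Z = {p, q, r}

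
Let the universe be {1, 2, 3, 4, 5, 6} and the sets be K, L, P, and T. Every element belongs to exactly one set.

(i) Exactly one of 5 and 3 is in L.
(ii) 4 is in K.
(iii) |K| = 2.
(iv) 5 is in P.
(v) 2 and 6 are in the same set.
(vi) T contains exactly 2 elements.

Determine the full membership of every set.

K = {1, 4}; L = {3}; P = {5}; T = {2, 6}

From (ii): 4 ∈ K.
From (iv): 5 ∈ P.
(i) (exactly one): 3 ∈ L.
Suppose 1 ∉ K: no assignment then satisfies all the clues, so 1 ∈ K.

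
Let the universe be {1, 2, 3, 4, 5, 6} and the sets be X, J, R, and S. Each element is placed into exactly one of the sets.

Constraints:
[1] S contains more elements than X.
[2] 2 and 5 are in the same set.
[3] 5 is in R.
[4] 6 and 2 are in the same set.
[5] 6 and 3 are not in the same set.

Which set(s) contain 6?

From (3): 5 ∈ R.
(2): 2 matches 5: 2 ∉ X.
(2): 2 matches 5: 2 ∉ J.
(2): 2 matches 5: 2 ∈ R.
(4): 6 matches 2: 6 ∉ X.
(4): 6 matches 2: 6 ∉ J.
(4): 6 matches 2: 6 ∈ R.
(5): 3 ∉ R.

6: R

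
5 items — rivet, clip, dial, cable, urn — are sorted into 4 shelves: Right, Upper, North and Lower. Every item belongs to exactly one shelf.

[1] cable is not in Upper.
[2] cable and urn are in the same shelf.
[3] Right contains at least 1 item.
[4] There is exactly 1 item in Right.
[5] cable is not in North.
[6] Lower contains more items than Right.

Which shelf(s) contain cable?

cable: Lower

From (1): cable ∉ Upper.
From (5): cable ∉ North.
(2): urn matches cable: urn ∉ Upper.
(2): urn matches cable: urn ∉ North.
Suppose cable ∈ Right: no assignment then satisfies all the clues, so cable ∉ Right.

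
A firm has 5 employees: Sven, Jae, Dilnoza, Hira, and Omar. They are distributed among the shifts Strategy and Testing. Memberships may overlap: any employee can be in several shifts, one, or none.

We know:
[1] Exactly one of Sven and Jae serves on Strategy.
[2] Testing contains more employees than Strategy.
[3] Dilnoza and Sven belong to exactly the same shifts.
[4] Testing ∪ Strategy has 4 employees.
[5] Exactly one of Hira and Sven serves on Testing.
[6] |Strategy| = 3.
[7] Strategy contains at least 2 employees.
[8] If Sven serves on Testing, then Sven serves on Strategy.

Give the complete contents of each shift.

Strategy = {Dilnoza, Omar, Sven}; Testing = {Dilnoza, Jae, Omar, Sven}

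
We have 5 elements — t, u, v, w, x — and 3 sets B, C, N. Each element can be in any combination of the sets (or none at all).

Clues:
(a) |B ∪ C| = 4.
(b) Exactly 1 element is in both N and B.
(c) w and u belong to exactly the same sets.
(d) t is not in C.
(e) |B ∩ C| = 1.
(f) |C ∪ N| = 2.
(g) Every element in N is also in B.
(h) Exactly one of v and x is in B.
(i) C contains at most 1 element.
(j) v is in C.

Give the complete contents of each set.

B = {t, u, v, w}; C = {v}; N = {t}

From (d): t ∉ C.
From (j): v ∈ C.
(i): C already has 1, so the rest are out.
Suppose t ∉ B: no assignment then satisfies all the clues, so t ∈ B.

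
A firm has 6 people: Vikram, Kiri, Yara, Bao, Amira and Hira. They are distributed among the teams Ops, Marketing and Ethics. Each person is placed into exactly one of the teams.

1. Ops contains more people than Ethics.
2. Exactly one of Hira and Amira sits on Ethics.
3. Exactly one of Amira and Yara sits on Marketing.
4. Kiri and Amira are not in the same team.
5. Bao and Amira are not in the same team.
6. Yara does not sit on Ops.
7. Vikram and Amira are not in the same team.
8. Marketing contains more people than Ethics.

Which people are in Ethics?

Ethics = {Amira}

From (6): Yara ∉ Ops.
Suppose Vikram ∈ Ethics: no assignment then satisfies all the clues, so Vikram ∉ Ethics.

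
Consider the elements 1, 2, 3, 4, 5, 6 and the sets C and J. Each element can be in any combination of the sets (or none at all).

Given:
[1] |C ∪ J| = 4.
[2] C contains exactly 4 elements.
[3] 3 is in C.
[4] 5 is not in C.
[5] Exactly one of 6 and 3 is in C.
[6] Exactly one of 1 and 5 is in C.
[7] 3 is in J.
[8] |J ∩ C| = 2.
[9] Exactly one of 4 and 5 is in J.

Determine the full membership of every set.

C = {1, 2, 3, 4}; J = {3, 4}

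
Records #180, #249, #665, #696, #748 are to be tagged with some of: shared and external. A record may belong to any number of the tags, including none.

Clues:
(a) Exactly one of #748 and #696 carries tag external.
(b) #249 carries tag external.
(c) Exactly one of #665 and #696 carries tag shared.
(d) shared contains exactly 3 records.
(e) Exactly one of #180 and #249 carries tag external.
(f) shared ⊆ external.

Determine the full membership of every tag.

shared = {#249, #665, #748}; external = {#249, #665, #748}

From (b): #249 ∈ external.
(e) (exactly one): #180 ∉ external.
(f) contrapositive: #180 ∉ shared.
Suppose #249 ∉ shared: no assignment then satisfies all the clues, so #249 ∈ shared.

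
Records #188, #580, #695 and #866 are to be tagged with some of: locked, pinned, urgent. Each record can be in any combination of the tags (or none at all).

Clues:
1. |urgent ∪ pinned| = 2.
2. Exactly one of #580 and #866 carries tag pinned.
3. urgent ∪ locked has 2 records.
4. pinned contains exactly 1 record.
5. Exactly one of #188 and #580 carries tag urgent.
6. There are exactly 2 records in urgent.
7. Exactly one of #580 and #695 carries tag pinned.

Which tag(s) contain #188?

#188: none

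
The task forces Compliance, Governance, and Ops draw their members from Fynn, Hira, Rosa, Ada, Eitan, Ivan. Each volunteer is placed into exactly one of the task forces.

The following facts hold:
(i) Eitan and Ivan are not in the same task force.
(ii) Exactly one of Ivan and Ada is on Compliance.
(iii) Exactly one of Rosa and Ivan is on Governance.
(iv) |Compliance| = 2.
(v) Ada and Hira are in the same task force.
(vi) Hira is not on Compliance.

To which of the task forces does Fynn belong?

From (vi): Hira ∉ Compliance.
(v): Ada matches Hira: Ada ∉ Compliance.
(ii) (exactly one): Ivan ∈ Compliance.
(iii) (exactly one): Rosa ∈ Governance.
(i): Eitan ∉ Compliance.
(iv): only 2 candidates remain for Compliance, so all are in.

Fynn: Compliance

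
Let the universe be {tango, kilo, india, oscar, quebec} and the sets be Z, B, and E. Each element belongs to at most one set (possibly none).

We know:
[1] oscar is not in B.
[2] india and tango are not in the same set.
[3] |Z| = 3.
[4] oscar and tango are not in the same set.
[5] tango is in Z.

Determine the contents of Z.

Z = {kilo, quebec, tango}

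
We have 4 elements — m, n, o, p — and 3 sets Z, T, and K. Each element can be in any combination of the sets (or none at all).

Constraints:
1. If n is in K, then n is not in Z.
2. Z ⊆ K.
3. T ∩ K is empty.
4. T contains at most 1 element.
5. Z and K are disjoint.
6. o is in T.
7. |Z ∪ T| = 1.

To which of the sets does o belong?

From (6): o ∈ T.
(3) (disjoint): o ∉ K.
(4): T already has 1, so the rest are out.
(2) contrapositive: o ∉ Z.

o: T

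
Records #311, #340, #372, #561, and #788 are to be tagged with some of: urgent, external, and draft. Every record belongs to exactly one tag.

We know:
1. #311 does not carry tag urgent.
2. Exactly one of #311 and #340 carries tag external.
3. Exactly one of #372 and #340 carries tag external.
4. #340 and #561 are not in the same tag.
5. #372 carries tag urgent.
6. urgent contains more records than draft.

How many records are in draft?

From (1): #311 ∉ urgent.
From (5): #372 ∈ urgent.
(3) (exactly one): #340 ∈ external.
(4): #561 ∉ external.
(2) (exactly one): #311 ∉ external.
Only one tag left: #311 ∈ draft.
Suppose #561 ∉ urgent: no assignment then satisfies all the clues, so #561 ∈ urgent.

1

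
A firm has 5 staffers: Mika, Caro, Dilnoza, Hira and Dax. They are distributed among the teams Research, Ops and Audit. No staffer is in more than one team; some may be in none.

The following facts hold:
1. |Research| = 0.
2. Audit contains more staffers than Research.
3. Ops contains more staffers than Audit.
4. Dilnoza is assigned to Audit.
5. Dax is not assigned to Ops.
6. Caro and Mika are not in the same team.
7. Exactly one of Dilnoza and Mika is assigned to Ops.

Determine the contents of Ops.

From (4): Dilnoza ∈ Audit.
From (5): Dax ∉ Ops.
(1): Research already has 0, so the rest are out.
(7) (exactly one): Mika ∈ Ops.
(6): Caro ∉ Ops.
Suppose Hira ∉ Ops: no assignment then satisfies all the clues, so Hira ∈ Ops.

Ops = {Hira, Mika}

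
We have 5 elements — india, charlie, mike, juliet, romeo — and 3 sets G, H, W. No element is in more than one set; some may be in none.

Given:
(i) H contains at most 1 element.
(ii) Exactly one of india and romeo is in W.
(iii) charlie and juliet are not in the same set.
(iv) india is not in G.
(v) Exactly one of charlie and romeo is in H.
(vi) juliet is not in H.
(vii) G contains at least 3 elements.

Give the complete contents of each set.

From (iv): india ∉ G.
From (vi): juliet ∉ H.
Suppose india ∈ H: no assignment then satisfies all the clues, so india ∉ H.

G = {juliet, mike, romeo}; H = {charlie}; W = {india}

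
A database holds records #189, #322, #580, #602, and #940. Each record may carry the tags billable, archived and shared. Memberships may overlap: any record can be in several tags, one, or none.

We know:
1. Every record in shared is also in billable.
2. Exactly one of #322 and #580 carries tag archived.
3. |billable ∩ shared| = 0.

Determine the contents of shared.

shared = {}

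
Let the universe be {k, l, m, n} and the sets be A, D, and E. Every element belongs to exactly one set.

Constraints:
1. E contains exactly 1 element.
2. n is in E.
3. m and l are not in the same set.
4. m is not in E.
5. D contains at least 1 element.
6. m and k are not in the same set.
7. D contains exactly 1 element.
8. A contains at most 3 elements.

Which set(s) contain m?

From (2): n ∈ E.
From (4): m ∉ E.
(1): E already has 1, so the rest are out.
Suppose m ∈ A: no assignment then satisfies all the clues, so m ∉ A.

m: D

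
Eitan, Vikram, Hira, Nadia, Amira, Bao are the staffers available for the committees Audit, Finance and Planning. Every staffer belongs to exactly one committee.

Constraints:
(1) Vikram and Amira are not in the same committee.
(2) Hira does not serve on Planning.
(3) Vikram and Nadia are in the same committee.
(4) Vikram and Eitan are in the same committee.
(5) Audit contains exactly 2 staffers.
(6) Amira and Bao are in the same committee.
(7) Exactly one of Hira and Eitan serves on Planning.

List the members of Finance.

Finance = {Hira}

From (2): Hira ∉ Planning.
(7) (exactly one): Eitan ∈ Planning.
(4): Vikram matches Eitan: Vikram ∉ Audit.
(4): Vikram matches Eitan: Vikram ∉ Finance.
(4): Vikram matches Eitan: Vikram ∈ Planning.
(1): Amira ∉ Planning.
(3): Nadia matches Vikram: Nadia ∉ Audit.
(3): Nadia matches Vikram: Nadia ∉ Finance.
(3): Nadia matches Vikram: Nadia ∈ Planning.
(6): Bao matches Amira: Bao ∉ Planning.
Suppose Hira ∉ Finance: no assignment then satisfies all the clues, so Hira ∈ Finance.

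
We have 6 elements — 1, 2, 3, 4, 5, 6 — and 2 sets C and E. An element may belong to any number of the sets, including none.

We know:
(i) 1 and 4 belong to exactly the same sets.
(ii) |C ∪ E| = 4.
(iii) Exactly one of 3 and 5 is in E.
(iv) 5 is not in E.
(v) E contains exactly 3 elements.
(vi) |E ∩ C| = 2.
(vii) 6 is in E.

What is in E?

E = {2, 3, 6}

From (iv): 5 ∉ E.
From (vii): 6 ∈ E.
(iii) (exactly one): 3 ∈ E.
Suppose 1 ∈ E: no assignment then satisfies all the clues, so 1 ∉ E.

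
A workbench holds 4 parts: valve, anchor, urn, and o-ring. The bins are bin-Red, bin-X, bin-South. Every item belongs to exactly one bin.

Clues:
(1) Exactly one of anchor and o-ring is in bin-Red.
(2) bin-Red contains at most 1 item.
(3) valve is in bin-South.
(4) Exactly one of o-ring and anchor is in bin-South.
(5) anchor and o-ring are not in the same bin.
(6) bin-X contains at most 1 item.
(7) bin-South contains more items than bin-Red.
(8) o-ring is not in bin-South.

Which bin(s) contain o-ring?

From (3): valve ∈ bin-South.
From (8): o-ring ∉ bin-South.
(4) (exactly one): anchor ∈ bin-South.
(1) (exactly one): o-ring ∈ bin-Red.
(2): bin-Red already has 1, so the rest are out.

o-ring: bin-Red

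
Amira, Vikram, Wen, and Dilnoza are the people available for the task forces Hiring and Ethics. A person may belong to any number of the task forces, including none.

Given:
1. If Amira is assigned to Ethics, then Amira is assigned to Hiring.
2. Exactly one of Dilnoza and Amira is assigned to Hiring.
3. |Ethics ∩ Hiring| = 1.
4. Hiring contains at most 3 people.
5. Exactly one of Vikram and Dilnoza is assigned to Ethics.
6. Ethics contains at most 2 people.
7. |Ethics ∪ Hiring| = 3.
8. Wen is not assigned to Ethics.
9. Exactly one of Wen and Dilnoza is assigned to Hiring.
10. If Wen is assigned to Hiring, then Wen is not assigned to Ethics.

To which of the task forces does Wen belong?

Wen: Hiring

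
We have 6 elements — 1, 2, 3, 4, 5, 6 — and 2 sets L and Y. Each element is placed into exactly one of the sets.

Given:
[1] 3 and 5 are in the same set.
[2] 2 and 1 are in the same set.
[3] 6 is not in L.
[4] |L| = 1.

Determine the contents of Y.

Y = {1, 2, 3, 5, 6}

From (3): 6 ∉ L.
Only one set left: 6 ∈ Y.
Suppose 1 ∉ Y: no assignment then satisfies all the clues, so 1 ∈ Y.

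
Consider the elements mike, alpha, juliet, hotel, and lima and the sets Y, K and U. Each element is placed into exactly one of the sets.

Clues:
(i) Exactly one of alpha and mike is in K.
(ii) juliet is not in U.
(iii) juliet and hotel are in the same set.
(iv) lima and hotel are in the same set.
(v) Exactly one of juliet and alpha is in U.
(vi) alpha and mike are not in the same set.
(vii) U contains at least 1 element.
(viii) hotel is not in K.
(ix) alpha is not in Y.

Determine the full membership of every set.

Y = {hotel, juliet, lima}; K = {mike}; U = {alpha}

From (ii): juliet ∉ U.
From (viii): hotel ∉ K.
From (ix): alpha ∉ Y.
(iii): juliet matches hotel: juliet ∉ K.
(iii): hotel matches juliet: hotel ∉ U.
(iv): lima matches hotel: lima ∉ K.
(iv): lima matches hotel: lima ∉ U.
(v) (exactly one): alpha ∈ U.
(vi): mike ∉ U.
Only one set left: juliet ∈ Y.
Only one set left: hotel ∈ Y.
(i) (exactly one): mike ∈ K.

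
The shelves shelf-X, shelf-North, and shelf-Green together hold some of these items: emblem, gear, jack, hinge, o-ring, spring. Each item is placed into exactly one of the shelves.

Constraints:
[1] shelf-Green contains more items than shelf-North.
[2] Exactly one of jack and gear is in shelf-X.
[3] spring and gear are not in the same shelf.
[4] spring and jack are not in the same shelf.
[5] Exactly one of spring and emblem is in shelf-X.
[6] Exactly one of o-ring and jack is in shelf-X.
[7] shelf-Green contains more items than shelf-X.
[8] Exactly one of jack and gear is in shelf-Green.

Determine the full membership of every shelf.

shelf-X = {emblem, jack}; shelf-North = {spring}; shelf-Green = {gear, hinge, o-ring}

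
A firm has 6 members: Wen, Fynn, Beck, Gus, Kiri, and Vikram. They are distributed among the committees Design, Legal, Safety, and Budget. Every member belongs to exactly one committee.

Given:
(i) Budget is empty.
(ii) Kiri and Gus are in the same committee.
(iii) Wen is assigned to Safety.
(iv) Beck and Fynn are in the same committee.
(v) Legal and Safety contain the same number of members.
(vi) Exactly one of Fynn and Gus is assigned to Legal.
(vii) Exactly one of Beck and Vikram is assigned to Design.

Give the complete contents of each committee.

Design = {Beck, Fynn}; Legal = {Gus, Kiri}; Safety = {Vikram, Wen}; Budget = {}

From (iii): Wen ∈ Safety.
(i): Budget already has 0, so the rest are out.
Suppose Fynn ∉ Design: no assignment then satisfies all the clues, so Fynn ∈ Design.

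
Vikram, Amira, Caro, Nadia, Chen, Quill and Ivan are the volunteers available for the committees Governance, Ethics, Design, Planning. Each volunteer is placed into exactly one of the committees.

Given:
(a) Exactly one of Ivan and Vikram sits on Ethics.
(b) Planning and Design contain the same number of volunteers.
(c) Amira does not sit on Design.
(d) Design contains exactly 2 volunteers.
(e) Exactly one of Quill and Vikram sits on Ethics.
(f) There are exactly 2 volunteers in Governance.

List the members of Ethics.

Ethics = {Vikram}

From (c): Amira ∉ Design.
Suppose Vikram ∉ Ethics: no assignment then satisfies all the clues, so Vikram ∈ Ethics.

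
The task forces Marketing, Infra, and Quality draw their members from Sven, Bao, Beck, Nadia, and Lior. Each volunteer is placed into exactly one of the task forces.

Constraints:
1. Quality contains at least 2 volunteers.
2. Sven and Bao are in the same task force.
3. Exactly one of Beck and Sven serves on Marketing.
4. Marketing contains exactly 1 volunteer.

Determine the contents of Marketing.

Marketing = {Beck}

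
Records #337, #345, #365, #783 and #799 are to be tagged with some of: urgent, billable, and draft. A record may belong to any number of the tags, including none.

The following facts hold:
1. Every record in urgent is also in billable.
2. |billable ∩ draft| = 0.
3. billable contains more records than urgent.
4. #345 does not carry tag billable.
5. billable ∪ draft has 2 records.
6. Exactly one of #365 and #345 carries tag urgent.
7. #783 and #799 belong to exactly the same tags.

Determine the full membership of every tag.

urgent = {#365}; billable = {#337, #365}; draft = {}

From (4): #345 ∉ billable.
(1) contrapositive: #345 ∉ urgent.
(6) (exactly one): #365 ∈ urgent.
(1) with #365 ∈ urgent: #365 ∈ billable.
Suppose #337 ∈ urgent: no assignment then satisfies all the clues, so #337 ∉ urgent.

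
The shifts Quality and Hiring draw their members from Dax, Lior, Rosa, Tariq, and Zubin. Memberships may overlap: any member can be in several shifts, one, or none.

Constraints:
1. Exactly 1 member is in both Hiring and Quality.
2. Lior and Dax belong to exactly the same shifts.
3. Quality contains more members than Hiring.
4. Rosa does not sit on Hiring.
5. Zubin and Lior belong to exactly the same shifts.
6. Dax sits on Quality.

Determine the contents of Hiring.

Hiring = {Tariq}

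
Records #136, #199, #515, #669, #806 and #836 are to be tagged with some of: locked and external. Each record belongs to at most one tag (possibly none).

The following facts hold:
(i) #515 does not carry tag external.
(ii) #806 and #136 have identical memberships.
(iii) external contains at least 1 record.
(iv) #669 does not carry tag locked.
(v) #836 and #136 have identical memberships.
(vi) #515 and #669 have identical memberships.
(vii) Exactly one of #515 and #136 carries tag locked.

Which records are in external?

external = {#199}

From (i): #515 ∉ external.
From (iv): #669 ∉ locked.
(vi): #515 matches #669: #515 ∉ locked.
(vi): #669 matches #515: #669 ∉ external.
(vii) (exactly one): #136 ∈ locked.
(ii): #806 matches #136: #806 ∈ locked.
(v): #836 matches #136: #836 ∈ locked.
(iii): only 1 candidates remain for external, so all are in.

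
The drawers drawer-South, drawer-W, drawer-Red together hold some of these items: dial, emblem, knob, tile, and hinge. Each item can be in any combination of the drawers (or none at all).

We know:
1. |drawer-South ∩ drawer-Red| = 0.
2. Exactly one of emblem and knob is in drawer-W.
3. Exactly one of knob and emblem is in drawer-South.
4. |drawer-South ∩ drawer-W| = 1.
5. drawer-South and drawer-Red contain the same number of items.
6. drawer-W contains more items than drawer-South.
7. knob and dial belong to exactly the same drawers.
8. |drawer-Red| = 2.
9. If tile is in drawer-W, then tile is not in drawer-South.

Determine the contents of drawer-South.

drawer-South = {emblem, hinge}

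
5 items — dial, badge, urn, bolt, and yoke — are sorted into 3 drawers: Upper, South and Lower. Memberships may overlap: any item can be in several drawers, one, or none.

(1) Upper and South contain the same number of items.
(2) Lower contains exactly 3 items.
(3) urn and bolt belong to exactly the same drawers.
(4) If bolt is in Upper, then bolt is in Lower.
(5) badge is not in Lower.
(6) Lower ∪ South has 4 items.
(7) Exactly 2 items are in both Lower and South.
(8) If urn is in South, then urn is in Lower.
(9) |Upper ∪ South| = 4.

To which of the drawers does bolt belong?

bolt: Lower, South, Upper

From (5): badge ∉ Lower.
Suppose bolt ∉ Upper: no assignment then satisfies all the clues, so bolt ∈ Upper.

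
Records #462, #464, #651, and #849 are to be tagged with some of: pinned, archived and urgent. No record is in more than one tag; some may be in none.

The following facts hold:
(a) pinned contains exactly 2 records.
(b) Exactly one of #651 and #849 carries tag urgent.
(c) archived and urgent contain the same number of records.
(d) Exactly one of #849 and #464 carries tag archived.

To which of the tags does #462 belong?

#462: pinned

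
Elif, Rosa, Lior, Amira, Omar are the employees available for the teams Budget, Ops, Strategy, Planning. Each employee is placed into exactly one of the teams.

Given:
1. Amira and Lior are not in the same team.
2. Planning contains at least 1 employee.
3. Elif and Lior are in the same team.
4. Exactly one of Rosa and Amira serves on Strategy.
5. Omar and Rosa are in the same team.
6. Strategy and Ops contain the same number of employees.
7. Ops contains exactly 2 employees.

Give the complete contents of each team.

Budget = {}; Ops = {Elif, Lior}; Strategy = {Omar, Rosa}; Planning = {Amira}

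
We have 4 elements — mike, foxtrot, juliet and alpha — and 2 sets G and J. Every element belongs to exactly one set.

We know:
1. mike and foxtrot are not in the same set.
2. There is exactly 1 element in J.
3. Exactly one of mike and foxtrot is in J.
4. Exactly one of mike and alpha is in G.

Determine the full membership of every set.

G = {alpha, foxtrot, juliet}; J = {mike}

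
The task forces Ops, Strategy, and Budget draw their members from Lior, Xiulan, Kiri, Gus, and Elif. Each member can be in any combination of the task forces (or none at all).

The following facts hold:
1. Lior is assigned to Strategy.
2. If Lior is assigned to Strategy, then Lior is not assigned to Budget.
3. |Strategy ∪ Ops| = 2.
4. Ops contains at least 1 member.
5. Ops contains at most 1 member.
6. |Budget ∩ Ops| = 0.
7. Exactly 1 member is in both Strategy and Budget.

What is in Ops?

Ops = {Lior}

From (1): Lior ∈ Strategy.
(2): Lior ∉ Budget.
Suppose Lior ∉ Ops: no assignment then satisfies all the clues, so Lior ∈ Ops.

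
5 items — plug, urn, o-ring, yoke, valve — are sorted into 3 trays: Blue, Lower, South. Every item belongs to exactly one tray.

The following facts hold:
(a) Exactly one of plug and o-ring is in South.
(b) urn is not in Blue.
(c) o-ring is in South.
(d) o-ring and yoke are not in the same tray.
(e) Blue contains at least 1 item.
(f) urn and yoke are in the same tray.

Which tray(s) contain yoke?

yoke: Lower

From (b): urn ∉ Blue.
From (c): o-ring ∈ South.
(a) (exactly one): plug ∉ South.
(d): yoke ∉ South.
(f): yoke matches urn: yoke ∉ Blue.
(f): urn matches yoke: urn ∉ South.
Only one tray left: urn ∈ Lower.
Only one tray left: yoke ∈ Lower.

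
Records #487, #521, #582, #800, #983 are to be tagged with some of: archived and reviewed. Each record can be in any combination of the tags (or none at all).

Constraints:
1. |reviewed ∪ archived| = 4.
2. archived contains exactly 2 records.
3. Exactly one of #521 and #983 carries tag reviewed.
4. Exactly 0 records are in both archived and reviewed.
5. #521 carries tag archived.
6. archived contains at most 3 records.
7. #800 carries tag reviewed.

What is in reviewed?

From (5): #521 ∈ archived.
From (7): #800 ∈ reviewed.
Suppose #487 ∈ reviewed: no assignment then satisfies all the clues, so #487 ∉ reviewed.

reviewed = {#800, #983}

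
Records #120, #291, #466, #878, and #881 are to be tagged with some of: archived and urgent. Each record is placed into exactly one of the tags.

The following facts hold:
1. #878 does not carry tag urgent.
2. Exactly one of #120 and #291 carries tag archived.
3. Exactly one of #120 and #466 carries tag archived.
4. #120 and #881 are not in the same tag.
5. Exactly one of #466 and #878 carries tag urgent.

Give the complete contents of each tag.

archived = {#120, #878}; urgent = {#291, #466, #881}

From (1): #878 ∉ urgent.
(5) (exactly one): #466 ∈ urgent.
Only one tag left: #878 ∈ archived.
(3) (exactly one): #120 ∈ archived.
(4): #881 ∉ archived.
Only one tag left: #881 ∈ urgent.
(2) (exactly one): #291 ∉ archived.
Only one tag left: #291 ∈ urgent.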